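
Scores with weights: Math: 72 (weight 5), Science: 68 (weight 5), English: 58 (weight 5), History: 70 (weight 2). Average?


Numerator = 72×5 + 68×5 + 58×5 + 70×2
= 360 + 340 + 290 + 140
= 1130
Total weight = 17
Weighted avg = 1130/17
= 66.47

66.47


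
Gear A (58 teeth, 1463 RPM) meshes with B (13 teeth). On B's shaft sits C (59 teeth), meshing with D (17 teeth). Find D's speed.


Stage 1: RPM_B = RPM_A × t_A/t_B = 1463 × 58/13 = 84854/13 ≈ 6527.23
B and C share a shaft → RPM_C = RPM_B
Stage 2: RPM_D = RPM_C × t_C/t_D = RPM_A × (t_A×t_C)/(t_B×t_D)
Overall ratio = (58×59)/(13×17) = 3422/221
RPM_D = 1463 × 3422/221 = 5006386/221
≈ 22653.33 RPM

22653.33 RPM


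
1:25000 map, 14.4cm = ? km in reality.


Real distance = map distance × scale
= 14.4cm × 25000
= 360000 cm = 3600.0 m
= 3.600 km

3.600 km


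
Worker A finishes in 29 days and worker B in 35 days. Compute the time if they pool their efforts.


Rate of A = 1/29 per day
Rate of B = 1/35 per day
Combined rate = 1/29 + 1/35 = 64/1015 ≈ 0.0631 per day
Days = 1 / combined rate = 1015/64
≈ 15.86 days

15.86 days


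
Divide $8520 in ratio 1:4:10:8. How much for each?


Total parts = 1 + 4 + 10 + 8 = 23
Part 1: 8520 × 1/23 = 370.43
Part 2: 8520 × 4/23 = 1481.74
Part 3: 8520 × 10/23 = 3704.35
Part 4: 8520 × 8/23 = 2963.48
= Part 1: $370.43, Part 2: $1481.74, Part 3: $3704.35, Part 4: $2963.48

Part 1: $370.43, Part 2: $1481.74, Part 3: $3704.35, Part 4: $2963.48


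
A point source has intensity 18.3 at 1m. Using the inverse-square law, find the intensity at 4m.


I₁d₁² = I₂d₂²
I₂ = I₁ × (d₁/d₂)²
= 18.3 × (1/4)²
= 18.3 × 1/16
= 18.3/16
≈ 1.1438

1.1438


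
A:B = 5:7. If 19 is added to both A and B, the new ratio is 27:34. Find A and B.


Let A = 5k, B = 7k.
(5k + 19) / (7k + 19) = 27/34
Cross-multiply: 34(5k + 19) = 27(7k + 19)
170k + 646 = 189k + 513
170k - 189k = 513 - 646
-19k = -133
k = -133/-19 = 7
A = 5×7 = 35, B = 7×7 = 49
= A = 35, B = 49

A = 35, B = 49


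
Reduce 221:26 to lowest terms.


GCD(221, 26) = 13
221/13 : 26/13
= 17:2

17:2


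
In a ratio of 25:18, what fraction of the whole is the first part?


Total parts = 25 + 18 = 43
First part: 25/43 = 25/43
= 25/43

25/43


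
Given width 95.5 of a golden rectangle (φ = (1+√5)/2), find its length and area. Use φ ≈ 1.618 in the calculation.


φ = (1 + √5) / 2 ≈ 1.618
Length = width × φ = 95.5 × 1.618 = 154.519
≈ 154.52
Area = width × length = 95.5 × 154.519 = 14756.5645 ≈ 14756.56
= Length: 154.52, Area: 14756.56

Length: 154.52, Area: 14756.56


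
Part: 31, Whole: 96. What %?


Percentage = (part / whole) × 100
= (31 / 96) × 100
≈ 32.29%

32.29%


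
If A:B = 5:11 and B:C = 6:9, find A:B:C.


Match B: multiply A:B by 6 → 30:66
Multiply B:C by 11 → 66:99
Combined: 30:66:99
GCD = 3
= 10:22:33

10:22:33


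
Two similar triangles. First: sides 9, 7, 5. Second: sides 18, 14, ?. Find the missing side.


Scale factor = 18/9 = 2
Missing side = 5 × 2
= 10.0

10.0


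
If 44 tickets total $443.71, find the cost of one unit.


Unit rate = total / quantity
= 443.71 / 44
= $10.08 per unit

$10.08 per unit


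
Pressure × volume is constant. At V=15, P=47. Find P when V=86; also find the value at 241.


Inverse proportion: x × y = constant
k = 15 × 47 = 705
At x=86: k/86 = 8.20
At x=241: k/241 = 2.93
= 8.20 and 2.93

8.20 and 2.93


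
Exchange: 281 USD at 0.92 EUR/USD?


Amount × rate = 281 × 0.92
= 258.52 EUR

258.52 EUR


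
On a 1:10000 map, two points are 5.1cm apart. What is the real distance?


Real distance = map distance × scale
= 5.1cm × 10000
= 51000 cm = 510.0 m
= 0.510 km

0.510 km


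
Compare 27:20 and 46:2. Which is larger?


27/20 = 1.3500
46/2 = 23.0000
1.3500 < 23.0000, so 27:20 is less
= 46:2

46:2


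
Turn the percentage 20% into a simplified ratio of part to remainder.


20% means 20 parts out of 100; remainder = 80
Part : remainder = 20:80
GCD = 20
= 1:4

1:4


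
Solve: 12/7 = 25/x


Cross multiply: 12 × x = 7 × 25
12x = 175
x = 175 / 12
= 14.58

14.58


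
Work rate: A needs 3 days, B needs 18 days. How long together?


Rate of A = 1/3 per day
Rate of B = 1/18 per day
Combined rate = 1/3 + 1/18 = 21/54 ≈ 0.3889 per day
Days = 1 / combined rate = 54/21
≈ 2.57 days

2.57 days


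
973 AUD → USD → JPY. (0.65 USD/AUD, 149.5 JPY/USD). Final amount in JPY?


Step 1: 973 AUD × 0.65 = 632.45 USD
Step 2: 632.45 USD × 149.5 = 94551.28 JPY
Implied rate AUD→JPY = 0.65 × 149.5 = 97.1750
= 94551.28 JPY

94551.28 JPY


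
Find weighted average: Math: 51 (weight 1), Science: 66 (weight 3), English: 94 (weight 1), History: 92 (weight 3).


Numerator = 51×1 + 66×3 + 94×1 + 92×3
= 51 + 198 + 94 + 276
= 619
Total weight = 8
Weighted avg = 619/8
= 77.38

77.38


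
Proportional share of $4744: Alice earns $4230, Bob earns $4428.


Total income = 4230 + 4428 = $8658
Alice: $4744 × 4230/8658 = $2317.75
Bob: $4744 × 4428/8658 = $2426.25
= Alice: $2317.75, Bob: $2426.25

Alice: $2317.75, Bob: $2426.25


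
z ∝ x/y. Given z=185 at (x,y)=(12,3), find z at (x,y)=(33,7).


z = k·x/y
Solve for k using the known point: k = z·y/x = 185×3/12 = 555/12 = 46.2500
Now evaluate at x=33, y=7:
z = k × 33 / 7 = (555 × 33) / (12 × 7) = 18315/84
≈ 218.0357

218.0357


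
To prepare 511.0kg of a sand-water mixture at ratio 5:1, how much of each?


Total parts = 5 + 1 = 6
sand: 511.0 × 5/6 = 425.8kg
water: 511.0 × 1/6 = 85.2kg
= 425.8kg and 85.2kg

425.8kg and 85.2kg


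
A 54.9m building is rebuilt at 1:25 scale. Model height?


Model size = real / scale
= 54.9 / 25
= 2.1960 m

2.1960 m


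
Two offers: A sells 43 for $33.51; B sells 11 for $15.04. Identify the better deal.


Deal A: $33.51/43 = $0.7793/unit
Deal B: $15.04/11 = $1.3673/unit
A is cheaper per unit
= Deal A

Deal A


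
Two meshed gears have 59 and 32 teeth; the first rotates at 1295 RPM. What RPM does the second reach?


Gear ratio = 59:32 = 59:32
RPM_B = RPM_A × (teeth_A / teeth_B)
= 1295 × (59/32)
= 2387.7 RPM

2387.7 RPM


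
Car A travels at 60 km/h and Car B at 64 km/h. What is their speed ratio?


Ratio = 60:64
GCD = 4
Simplified = 15:16
Time ratio (same distance) = 16:15
Speed ratio = 15:16

15:16


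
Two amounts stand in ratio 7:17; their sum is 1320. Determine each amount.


Let A = 7k, B = 17k.
7k + 17k = 1320
24k = 1320 → k = 1320/24 = 55
A = 7×55 = 385, B = 17×55 = 935
= A = 385, B = 935

A = 385, B = 935


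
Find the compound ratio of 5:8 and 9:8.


Compound ratio = (5×9) : (8×8)
= 45:64
GCD = 1
= 45:64

45:64


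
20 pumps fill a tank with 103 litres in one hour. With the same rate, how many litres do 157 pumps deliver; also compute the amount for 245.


Direct proportion: y/x = constant
k = 103/20 = 5.1500
y at x=157: k × 157 = 103 × 157 / 20 = 16171/20 = 808.55
y at x=245: k × 245 = 103 × 245 / 20 = 25235/20 = 1261.75
= 808.55 and 1261.75

808.55 and 1261.75


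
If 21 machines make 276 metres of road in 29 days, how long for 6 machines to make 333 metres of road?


Days ∝ work / workers, so d₂ = d₁ × (m₁/m₂) × (w₂/w₁)
Workers factor (inverse): 21/6 = 3.5000
Work factor (direct): 333/276 ≈ 1.2065
d₂ = 29 × 21/6 × 333/276 = (29 × 21 × 333) / (6 × 276) = 202797/1656
≈ 122.46 days

122.46 days


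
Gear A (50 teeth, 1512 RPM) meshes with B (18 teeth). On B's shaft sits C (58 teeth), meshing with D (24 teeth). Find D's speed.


Stage 1: RPM_B = RPM_A × t_A/t_B = 1512 × 50/18 = 75600/18 = 4200.00
B and C share a shaft → RPM_C = RPM_B
Stage 2: RPM_D = RPM_C × t_C/t_D = RPM_A × (t_A×t_C)/(t_B×t_D)
Overall ratio = (50×58)/(18×24) = 2900/432
RPM_D = 1512 × 2900/432 = 4384800/432
= 10150.00 RPM

10150.00 RPM


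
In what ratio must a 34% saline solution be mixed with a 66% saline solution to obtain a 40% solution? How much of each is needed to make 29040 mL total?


Let x parts of 34% mix with y parts of 66%.
34x + 66y = 40(x + y)
34x + 66y = 40x + 40y
x(34 - 40) = y(40 - 66)
x/y = (66 - 40)/(40 - 34) = 26/6
Simplify: 13:3
Total parts = 16; one part = 29040/16 = 1815.00 mL
34% solution: 13×1815.00 = 23595.00 mL
66% solution: 3×1815.00 = 5445.00 mL
= ratio 13:3; 23595.00 mL and 5445.00 mL

ratio 13:3; 23595.00 mL and 5445.00 mL


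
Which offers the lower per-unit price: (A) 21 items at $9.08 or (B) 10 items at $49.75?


Deal A: $9.08/21 = $0.4324/unit
Deal B: $49.75/10 = $4.9750/unit
A is cheaper per unit
= Deal A

Deal A


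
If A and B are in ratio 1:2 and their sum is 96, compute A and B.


Let A = 1k, B = 2k.
1k + 2k = 96
3k = 96 → k = 96/3 = 32
A = 1×32 = 32, B = 2×32 = 64
= A = 32, B = 64

A = 32, B = 64


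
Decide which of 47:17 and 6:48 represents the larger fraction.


47/17 = 2.7647
6/48 = 0.1250
2.7647 > 0.1250, so 47:17 is greater
= 47:17

47:17


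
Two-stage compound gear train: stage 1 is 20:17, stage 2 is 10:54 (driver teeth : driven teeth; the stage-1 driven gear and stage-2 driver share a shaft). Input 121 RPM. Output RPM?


Stage 1: RPM_B = RPM_A × t_A/t_B = 121 × 20/17 = 2420/17 ≈ 142.35
B and C share a shaft → RPM_C = RPM_B
Stage 2: RPM_D = RPM_C × t_C/t_D = RPM_A × (t_A×t_C)/(t_B×t_D)
Overall ratio = (20×10)/(17×54) = 200/918
RPM_D = 121 × 200/918 = 24200/918
≈ 26.36 RPM

26.36 RPM


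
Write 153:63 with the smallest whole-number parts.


GCD(153, 63) = 9
153/9 : 63/9
= 17:7

17:7


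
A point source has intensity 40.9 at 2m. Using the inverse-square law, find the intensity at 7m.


I₁d₁² = I₂d₂²
I₂ = I₁ × (d₁/d₂)²
= 40.9 × (2/7)²
= 40.9 × 4/49
= 163.6/49
≈ 3.3388

3.3388


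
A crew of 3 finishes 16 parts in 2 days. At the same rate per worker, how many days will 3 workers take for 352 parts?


Days ∝ work / workers, so d₂ = d₁ × (m₁/m₂) × (w₂/w₁)
Workers factor (inverse): 3/3 = 1.0000
Work factor (direct): 352/16 = 22.0000
d₂ = 2 × 3/3 × 352/16 = (2 × 3 × 352) / (3 × 16) = 2112/48
= 44.00 days

44.00 days


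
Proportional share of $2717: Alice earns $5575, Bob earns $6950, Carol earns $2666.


Total income = 5575 + 6950 + 2666 = $15191
Alice: $2717 × 5575/15191 = $997.12
Bob: $2717 × 6950/15191 = $1243.05
Carol: $2717 × 2666/15191 = $476.83
= Alice: $997.12, Bob: $1243.05, Carol: $476.83

Alice: $997.12, Bob: $1243.05, Carol: $476.83


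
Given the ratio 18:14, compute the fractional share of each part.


Total parts = 18 + 14 = 32
First part: 18/32 = 9/16
Second part: 14/32 = 7/16
= 9/16 and 7/16

9/16 and 7/16


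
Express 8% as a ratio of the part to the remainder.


8% means 8 parts out of 100; remainder = 92
Part : remainder = 8:92
GCD = 4
= 2:23

2:23


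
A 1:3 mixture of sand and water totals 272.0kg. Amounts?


Total parts = 1 + 3 = 4
sand: 272.0 × 1/4 = 68.0kg
water: 272.0 × 3/4 = 204.0kg
= 68.0kg and 204.0kg

68.0kg and 204.0kg


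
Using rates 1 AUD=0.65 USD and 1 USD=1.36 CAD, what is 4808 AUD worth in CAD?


Step 1: 4808 AUD × 0.65 = 3125.20 USD
Step 2: 3125.20 USD × 1.36 = 4250.27 CAD
Implied rate AUD→CAD = 0.65 × 1.36 = 0.8840
= 4250.27 CAD

4250.27 CAD


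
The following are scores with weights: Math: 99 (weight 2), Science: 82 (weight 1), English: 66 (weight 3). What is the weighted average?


Numerator = 99×2 + 82×1 + 66×3
= 198 + 82 + 198
= 478
Total weight = 6
Weighted avg = 478/6
= 79.67

79.67


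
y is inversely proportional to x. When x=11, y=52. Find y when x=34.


Inverse proportion: x × y = constant
k = 11 × 52 = 572
y₂ = k / 34 = 572 / 34
= 16.82

16.82


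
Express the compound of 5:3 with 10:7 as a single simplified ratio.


Compound ratio = (5×10) : (3×7)
= 50:21
GCD = 1
= 50:21

50:21


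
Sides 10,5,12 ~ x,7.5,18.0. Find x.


Scale factor = 7.5/5 = 1.5
Missing side = 10 × 1.5
= 15.0

15.0


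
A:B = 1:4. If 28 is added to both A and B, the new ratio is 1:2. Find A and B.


Let A = 1k, B = 4k.
(1k + 28) / (4k + 28) = 1/2
Cross-multiply: 2(1k + 28) = 1(4k + 28)
2k + 56 = 4k + 28
2k - 4k = 28 - 56
-2k = -28
k = -28/-2 = 14
A = 1×14 = 14, B = 4×14 = 56
= A = 14, B = 56

A = 14, B = 56


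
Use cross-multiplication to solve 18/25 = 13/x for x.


Cross multiply: 18 × x = 25 × 13
18x = 325
x = 325 / 18
= 18.06

18.06


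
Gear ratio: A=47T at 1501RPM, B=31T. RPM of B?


Gear ratio = 47:31 = 47:31
RPM_B = RPM_A × (teeth_A / teeth_B)
= 1501 × (47/31)
= 2275.7 RPM

2275.7 RPM


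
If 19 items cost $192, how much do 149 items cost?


Direct proportion: y/x = constant
k = 192/19 ≈ 10.1053
y₂ = k × 149 = 192 × 149 / 19 = 28608/19
≈ 1505.68

1505.68


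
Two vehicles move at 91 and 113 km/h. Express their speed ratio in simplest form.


Ratio = 91:113
GCD = 1
Simplified = 91:113
Time ratio (same distance) = 113:91
Speed ratio = 91:113

91:113


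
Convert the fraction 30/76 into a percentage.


Percentage = (part / whole) × 100
= (30 / 76) × 100
≈ 39.47%

39.47%


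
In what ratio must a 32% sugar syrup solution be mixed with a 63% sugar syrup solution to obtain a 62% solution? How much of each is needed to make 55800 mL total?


Let x parts of 32% mix with y parts of 63%.
32x + 63y = 62(x + y)
32x + 63y = 62x + 62y
x(32 - 62) = y(62 - 63)
x/y = (63 - 62)/(62 - 32) = 1/30
Simplify: 1:30
Total parts = 31; one part = 55800/31 = 1800.00 mL
32% solution: 1×1800.00 = 1800.00 mL
63% solution: 30×1800.00 = 54000.00 mL
= ratio 1:30; 1800.00 mL and 54000.00 mL

ratio 1:30; 1800.00 mL and 54000.00 mL


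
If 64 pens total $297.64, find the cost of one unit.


Unit rate = total / quantity
= 297.64 / 64
= $4.65 per unit

$4.65 per unit


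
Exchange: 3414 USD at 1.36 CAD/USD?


Amount × rate = 3414 × 1.36
= 4643.04 CAD

4643.04 CAD


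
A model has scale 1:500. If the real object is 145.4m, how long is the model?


Model size = real / scale
= 145.4 / 500
= 0.2908 m

0.2908 m


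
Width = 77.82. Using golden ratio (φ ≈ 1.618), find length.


φ = (1 + √5) / 2 ≈ 1.618
Length = width × φ = 77.82 × 1.618 = 125.91276
≈ 125.91

125.91


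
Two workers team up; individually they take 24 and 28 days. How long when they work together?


Rate of A = 1/24 per day
Rate of B = 1/28 per day
Combined rate = 1/24 + 1/28 = 52/672 ≈ 0.0774 per day
Days = 1 / combined rate = 672/52
≈ 12.92 days

12.92 days


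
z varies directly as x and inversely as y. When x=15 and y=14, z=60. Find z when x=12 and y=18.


z = k·x/y
Solve for k using the known point: k = z·y/x = 60×14/15 = 840/15 = 56.0000
Now evaluate at x=12, y=18:
z = k × 12 / 18 = (840 × 12) / (15 × 18) = 10080/270
≈ 37.3333

37.3333


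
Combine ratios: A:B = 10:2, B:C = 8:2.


Match B: multiply A:B by 8 → 80:16
Multiply B:C by 2 → 16:4
Combined: 80:16:4
GCD = 4
= 20:4:1

20:4:1


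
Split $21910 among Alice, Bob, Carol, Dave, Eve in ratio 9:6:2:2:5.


Total parts = 9 + 6 + 2 + 2 + 5 = 24
Alice: 21910 × 9/24 = 8216.25
Bob: 21910 × 6/24 = 5477.50
Carol: 21910 × 2/24 = 1825.83
Dave: 21910 × 2/24 = 1825.83
Eve: 21910 × 5/24 = 4564.58
= Alice: $8216.25, Bob: $5477.50, Carol: $1825.83, Dave: $1825.83, Eve: $4564.58

Alice: $8216.25, Bob: $5477.50, Carol: $1825.83, Dave: $1825.83, Eve: $4564.58


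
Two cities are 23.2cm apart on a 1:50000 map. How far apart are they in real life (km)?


Real distance = map distance × scale
= 23.2cm × 50000
= 1160000 cm = 11600.0 m
= 11.600 km

11.600 km


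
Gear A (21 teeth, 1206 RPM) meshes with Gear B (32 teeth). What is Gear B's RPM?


Gear ratio = 21:32 = 21:32
RPM_B = RPM_A × (teeth_A / teeth_B)
= 1206 × (21/32)
= 791.4 RPM

791.4 RPM


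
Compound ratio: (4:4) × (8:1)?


Compound ratio = (4×8) : (4×1)
= 32:4
GCD = 4
= 8:1

8:1


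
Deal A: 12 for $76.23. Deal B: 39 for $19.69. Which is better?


Deal A: $76.23/12 = $6.3525/unit
Deal B: $19.69/39 = $0.5049/unit
B is cheaper per unit
= Deal B

Deal B


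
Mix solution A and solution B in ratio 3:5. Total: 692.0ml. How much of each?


Total parts = 3 + 5 = 8
solution A: 692.0 × 3/8 = 259.5ml
solution B: 692.0 × 5/8 = 432.5ml
= 259.5ml and 432.5ml

259.5ml and 432.5ml


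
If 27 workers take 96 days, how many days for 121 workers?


Inverse proportion: x × y = constant
k = 27 × 96 = 2592
y₂ = k / 121 = 2592 / 121
= 21.42

21.42


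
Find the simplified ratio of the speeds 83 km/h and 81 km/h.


Ratio = 83:81
GCD = 1
Simplified = 83:81
Time ratio (same distance) = 81:83
Speed ratio = 83:81

83:81


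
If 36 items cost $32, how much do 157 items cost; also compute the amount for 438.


Direct proportion: y/x = constant
k = 32/36 ≈ 0.8889
y at x=157: k × 157 = 32 × 157 / 36 = 5024/36 ≈ 139.56
y at x=438: k × 438 = 32 × 438 / 36 = 14016/36 ≈ 389.33
= 139.56 and 389.33

139.56 and 389.33


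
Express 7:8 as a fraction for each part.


Total parts = 7 + 8 = 15
First part: 7/15 = 7/15
Second part: 8/15 = 8/15
= 7/15 and 8/15

7/15 and 8/15


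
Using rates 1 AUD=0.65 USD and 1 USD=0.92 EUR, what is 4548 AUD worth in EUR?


Step 1: 4548 AUD × 0.65 = 2956.20 USD
Step 2: 2956.20 USD × 0.92 = 2719.70 EUR
Implied rate AUD→EUR = 0.65 × 0.92 = 0.5980
= 2719.70 EUR

2719.70 EUR


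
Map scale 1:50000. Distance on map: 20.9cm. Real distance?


Real distance = map distance × scale
= 20.9cm × 50000
= 1045000 cm = 10450.0 m
= 10.450 km

10.450 km


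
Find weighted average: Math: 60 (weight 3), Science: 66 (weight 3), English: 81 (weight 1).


Numerator = 60×3 + 66×3 + 81×1
= 180 + 198 + 81
= 459
Total weight = 7
Weighted avg = 459/7
= 65.57

65.57


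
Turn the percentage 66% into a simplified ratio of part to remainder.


66% means 66 parts out of 100; remainder = 34
Part : remainder = 66:34
GCD = 2
= 33:17

33:17


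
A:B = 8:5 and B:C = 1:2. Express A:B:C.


Match B: multiply A:B by 1 → 8:5
Multiply B:C by 5 → 5:10
Combined: 8:5:10
GCD = 1
= 8:5:10

8:5:10


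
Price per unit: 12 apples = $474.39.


Unit rate = total / quantity
= 474.39 / 12
= $39.53 per unit

$39.53 per unit


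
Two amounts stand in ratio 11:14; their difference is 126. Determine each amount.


Let A = 11k, B = 14k.
14k - 11k = 126
3k = 126 → k = 126/3 = 42
A = 11×42 = 462, B = 14×42 = 588
= A = 462, B = 588

A = 462, B = 588


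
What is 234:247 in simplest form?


GCD(234, 247) = 13
234/13 : 247/13
= 18:19

18:19


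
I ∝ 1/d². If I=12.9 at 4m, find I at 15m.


I₁d₁² = I₂d₂²
I₂ = I₁ × (d₁/d₂)²
= 12.9 × (4/15)²
= 12.9 × 16/225
= 206.4/225
≈ 0.9173

0.9173


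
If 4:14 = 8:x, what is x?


Cross multiply: 4 × x = 14 × 8
4x = 112
x = 112 / 4
= 28.00

28.00


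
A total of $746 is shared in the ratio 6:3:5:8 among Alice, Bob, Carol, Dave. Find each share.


Total parts = 6 + 3 + 5 + 8 = 22
Alice: 746 × 6/22 = 203.45
Bob: 746 × 3/22 = 101.73
Carol: 746 × 5/22 = 169.55
Dave: 746 × 8/22 = 271.27
= Alice: $203.45, Bob: $101.73, Carol: $169.55, Dave: $271.27

Alice: $203.45, Bob: $101.73, Carol: $169.55, Dave: $271.27


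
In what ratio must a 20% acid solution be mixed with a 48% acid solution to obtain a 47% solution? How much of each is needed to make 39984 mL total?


Let x parts of 20% mix with y parts of 48%.
20x + 48y = 47(x + y)
20x + 48y = 47x + 47y
x(20 - 47) = y(47 - 48)
x/y = (48 - 47)/(47 - 20) = 1/27
Simplify: 1:27
Total parts = 28; one part = 39984/28 = 1428.00 mL
20% solution: 1×1428.00 = 1428.00 mL
48% solution: 27×1428.00 = 38556.00 mL
= ratio 1:27; 1428.00 mL and 38556.00 mL

ratio 1:27; 1428.00 mL and 38556.00 mL


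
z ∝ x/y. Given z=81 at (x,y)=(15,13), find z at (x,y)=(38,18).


z = k·x/y
Solve for k using the known point: k = z·y/x = 81×13/15 = 1053/15 = 70.2000
Now evaluate at x=38, y=18:
z = k × 38 / 18 = (1053 × 38) / (15 × 18) = 40014/270
= 148.2000

148.2000


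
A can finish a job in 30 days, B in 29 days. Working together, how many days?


Rate of A = 1/30 per day
Rate of B = 1/29 per day
Combined rate = 1/30 + 1/29 = 59/870 ≈ 0.0678 per day
Days = 1 / combined rate = 870/59
≈ 14.75 days

14.75 days


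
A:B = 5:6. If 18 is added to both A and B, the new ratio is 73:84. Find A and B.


Let A = 5k, B = 6k.
(5k + 18) / (6k + 18) = 73/84
Cross-multiply: 84(5k + 18) = 73(6k + 18)
420k + 1512 = 438k + 1314
420k - 438k = 1314 - 1512
-18k = -198
k = -198/-18 = 11
A = 5×11 = 55, B = 6×11 = 66
= A = 55, B = 66

A = 55, B = 66


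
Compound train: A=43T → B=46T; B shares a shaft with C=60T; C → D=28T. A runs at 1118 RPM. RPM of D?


Stage 1: RPM_B = RPM_A × t_A/t_B = 1118 × 43/46 = 48074/46 ≈ 1045.09
B and C share a shaft → RPM_C = RPM_B
Stage 2: RPM_D = RPM_C × t_C/t_D = RPM_A × (t_A×t_C)/(t_B×t_D)
Overall ratio = (43×60)/(46×28) = 2580/1288
RPM_D = 1118 × 2580/1288 = 2884440/1288
≈ 2239.47 RPM

2239.47 RPM


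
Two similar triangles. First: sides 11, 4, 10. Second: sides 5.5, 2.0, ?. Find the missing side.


Scale factor = 5.5/11 = 0.5
Missing side = 10 × 0.5
= 5.0

5.0


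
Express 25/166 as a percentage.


Percentage = (part / whole) × 100
= (25 / 166) × 100
≈ 15.06%

15.06%


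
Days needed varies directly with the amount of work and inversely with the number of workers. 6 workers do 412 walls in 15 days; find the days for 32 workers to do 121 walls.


Days ∝ work / workers, so d₂ = d₁ × (m₁/m₂) × (w₂/w₁)
Workers factor (inverse): 6/32 = 0.1875
Work factor (direct): 121/412 ≈ 0.2937
d₂ = 15 × 6/32 × 121/412 = (15 × 6 × 121) / (32 × 412) = 10890/13184
≈ 0.83 days

0.83 days


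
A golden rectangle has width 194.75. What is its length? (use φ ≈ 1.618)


φ = (1 + √5) / 2 ≈ 1.618
Length = width × φ = 194.75 × 1.618 = 315.1055
≈ 315.11

315.11


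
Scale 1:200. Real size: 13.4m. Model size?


Model size = real / scale
= 13.4 / 200
= 0.0670 m

0.0670 m


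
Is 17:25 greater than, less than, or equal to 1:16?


17/25 = 0.6800
1/16 = 0.0625
0.6800 > 0.0625, so 17:25 is greater
= greater than

greater than


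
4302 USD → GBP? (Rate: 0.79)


Amount × rate = 4302 × 0.79
= 3398.58 GBP

3398.58 GBP


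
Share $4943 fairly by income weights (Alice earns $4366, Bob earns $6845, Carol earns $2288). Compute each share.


Total income = 4366 + 6845 + 2288 = $13499
Alice: $4943 × 4366/13499 = $1598.72
Bob: $4943 × 6845/13499 = $2506.47
Carol: $4943 × 2288/13499 = $837.81
= Alice: $1598.72, Bob: $2506.47, Carol: $837.81

Alice: $1598.72, Bob: $2506.47, Carol: $837.81


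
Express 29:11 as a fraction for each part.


Total parts = 29 + 11 = 40
First part: 29/40 = 29/40
Second part: 11/40 = 11/40
= 29/40 and 11/40

29/40 and 11/40


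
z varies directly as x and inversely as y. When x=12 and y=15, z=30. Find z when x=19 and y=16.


z = k·x/y
Solve for k using the known point: k = z·y/x = 30×15/12 = 450/12 = 37.5000
Now evaluate at x=19, y=16:
z = k × 19 / 16 = (450 × 19) / (12 × 16) = 8550/192
≈ 44.5313

44.5313


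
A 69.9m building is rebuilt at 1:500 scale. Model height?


Model size = real / scale
= 69.9 / 500
= 0.1398 m

0.1398 m


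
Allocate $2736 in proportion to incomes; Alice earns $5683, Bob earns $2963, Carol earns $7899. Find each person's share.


Total income = 5683 + 2963 + 7899 = $16545
Alice: $2736 × 5683/16545 = $939.78
Bob: $2736 × 2963/16545 = $489.98
Carol: $2736 × 7899/16545 = $1306.24
= Alice: $939.78, Bob: $489.98, Carol: $1306.24

Alice: $939.78, Bob: $489.98, Carol: $1306.24


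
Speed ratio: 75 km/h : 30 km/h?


Ratio = 75:30
GCD = 15
Simplified = 5:2
Time ratio (same distance) = 2:5
Speed ratio = 5:2

5:2


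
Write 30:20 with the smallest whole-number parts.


GCD(30, 20) = 10
30/10 : 20/10
= 3:2

3:2


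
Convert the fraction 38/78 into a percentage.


Percentage = (part / whole) × 100
= (38 / 78) × 100
≈ 48.72%

48.72%


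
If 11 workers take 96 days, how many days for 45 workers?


Inverse proportion: x × y = constant
k = 11 × 96 = 1056
y₂ = k / 45 = 1056 / 45
= 23.47

23.47


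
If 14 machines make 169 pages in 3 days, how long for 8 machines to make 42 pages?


Days ∝ work / workers, so d₂ = d₁ × (m₁/m₂) × (w₂/w₁)
Workers factor (inverse): 14/8 = 1.7500
Work factor (direct): 42/169 ≈ 0.2485
d₂ = 3 × 14/8 × 42/169 = (3 × 14 × 42) / (8 × 169) = 1764/1352
≈ 1.30 days

1.30 days


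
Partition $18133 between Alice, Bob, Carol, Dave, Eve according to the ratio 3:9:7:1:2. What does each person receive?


Total parts = 3 + 9 + 7 + 1 + 2 = 22
Alice: 18133 × 3/22 = 2472.68
Bob: 18133 × 9/22 = 7418.05
Carol: 18133 × 7/22 = 5769.59
Dave: 18133 × 1/22 = 824.23
Eve: 18133 × 2/22 = 1648.45
= Alice: $2472.68, Bob: $7418.05, Carol: $5769.59, Dave: $824.23, Eve: $1648.45

Alice: $2472.68, Bob: $7418.05, Carol: $5769.59, Dave: $824.23, Eve: $1648.45


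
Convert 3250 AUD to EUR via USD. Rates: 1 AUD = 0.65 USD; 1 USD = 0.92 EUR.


Step 1: 3250 AUD × 0.65 = 2112.50 USD
Step 2: 2112.50 USD × 0.92 = 1943.50 EUR
Implied rate AUD→EUR = 0.65 × 0.92 = 0.5980
= 1943.50 EUR

1943.50 EUR


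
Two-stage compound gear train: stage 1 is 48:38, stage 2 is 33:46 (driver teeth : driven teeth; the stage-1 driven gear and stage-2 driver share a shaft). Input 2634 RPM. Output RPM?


Stage 1: RPM_B = RPM_A × t_A/t_B = 2634 × 48/38 = 126432/38 ≈ 3327.16
B and C share a shaft → RPM_C = RPM_B
Stage 2: RPM_D = RPM_C × t_C/t_D = RPM_A × (t_A×t_C)/(t_B×t_D)
Overall ratio = (48×33)/(38×46) = 1584/1748
RPM_D = 2634 × 1584/1748 = 4172256/1748
≈ 2386.87 RPM

2386.87 RPM


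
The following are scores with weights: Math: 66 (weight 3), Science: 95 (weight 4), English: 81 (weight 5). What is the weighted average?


Numerator = 66×3 + 95×4 + 81×5
= 198 + 380 + 405
= 983
Total weight = 12
Weighted avg = 983/12
= 81.92

81.92


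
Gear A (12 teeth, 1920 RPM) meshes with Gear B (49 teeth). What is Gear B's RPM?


Gear ratio = 12:49 = 12:49
RPM_B = RPM_A × (teeth_A / teeth_B)
= 1920 × (12/49)
= 470.2 RPM

470.2 RPM


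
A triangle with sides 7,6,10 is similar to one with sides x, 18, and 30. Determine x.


Scale factor = 18/6 = 3
Missing side = 7 × 3
= 21.0

21.0


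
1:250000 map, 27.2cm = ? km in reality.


Real distance = map distance × scale
= 27.2cm × 250000
= 6800000 cm = 68000.0 m
= 68.000 km

68.000 km


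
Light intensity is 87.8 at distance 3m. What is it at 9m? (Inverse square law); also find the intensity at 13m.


I₁d₁² = I₂d₂²
I at 9m = 87.8 × (3/9)² = 87.8 × 9/81 = 790.2/81 ≈ 9.7556
I at 13m = 87.8 × (3/13)² = 87.8 × 9/169 = 790.2/169 ≈ 4.6757
= 9.7556 and 4.6757

9.7556 and 4.6757


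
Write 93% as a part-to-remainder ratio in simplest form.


93% means 93 parts out of 100; remainder = 7
Part : remainder = 93:7
GCD = 1
= 93:7

93:7


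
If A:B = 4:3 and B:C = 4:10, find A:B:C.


Match B: multiply A:B by 4 → 16:12
Multiply B:C by 3 → 12:30
Combined: 16:12:30
GCD = 2
= 8:6:15

8:6:15


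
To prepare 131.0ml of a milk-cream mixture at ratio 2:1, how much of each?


Total parts = 2 + 1 = 3
milk: 131.0 × 2/3 = 87.3ml
cream: 131.0 × 1/3 = 43.7ml
= 87.3ml and 43.7ml

87.3ml and 43.7ml


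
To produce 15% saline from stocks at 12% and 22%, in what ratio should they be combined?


Let x parts of 12% mix with y parts of 22%.
12x + 22y = 15(x + y)
12x + 22y = 15x + 15y
x(12 - 15) = y(15 - 22)
x/y = (22 - 15)/(15 - 12) = 7/3
Simplify: 7:3
= 7:3

7:3


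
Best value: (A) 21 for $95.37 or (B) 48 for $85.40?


Deal A: $95.37/21 = $4.5414/unit
Deal B: $85.40/48 = $1.7792/unit
B is cheaper per unit
= Deal B

Deal B


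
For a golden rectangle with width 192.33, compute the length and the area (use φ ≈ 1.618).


φ = (1 + √5) / 2 ≈ 1.618
Length = width × φ = 192.33 × 1.618 = 311.18994
≈ 311.19
Area = width × length = 192.33 × 311.18994 = 59851.1611602 ≈ 59851.16
= Length: 311.19, Area: 59851.16

Length: 311.19, Area: 59851.16


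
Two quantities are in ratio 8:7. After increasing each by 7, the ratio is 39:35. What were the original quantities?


Let A = 8k, B = 7k.
(8k + 7) / (7k + 7) = 39/35
Cross-multiply: 35(8k + 7) = 39(7k + 7)
280k + 245 = 273k + 273
280k - 273k = 273 - 245
7k = 28
k = 28/7 = 4
A = 8×4 = 32, B = 7×4 = 28
= A = 32, B = 28

A = 32, B = 28


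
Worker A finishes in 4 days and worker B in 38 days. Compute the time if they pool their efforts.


Rate of A = 1/4 per day
Rate of B = 1/38 per day
Combined rate = 1/4 + 1/38 = 42/152 ≈ 0.2763 per day
Days = 1 / combined rate = 152/42
≈ 3.62 days

3.62 days


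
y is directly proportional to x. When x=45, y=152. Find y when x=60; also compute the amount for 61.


Direct proportion: y/x = constant
k = 152/45 ≈ 3.3778
y at x=60: k × 60 = 152 × 60 / 45 = 9120/45 ≈ 202.67
y at x=61: k × 61 = 152 × 61 / 45 = 9272/45 ≈ 206.04
= 202.67 and 206.04

202.67 and 206.04


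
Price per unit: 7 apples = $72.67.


Unit rate = total / quantity
= 72.67 / 7
= $10.38 per unit

$10.38 per unit


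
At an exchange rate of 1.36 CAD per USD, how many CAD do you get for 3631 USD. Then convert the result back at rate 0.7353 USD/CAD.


Amount × rate = 3631 × 1.36 = 4938.16 CAD
Round-trip: 4938.16 × 0.7353 = 3631.03 USD
= 4938.16 CAD, then 3631.03 USD

4938.16 CAD, then 3631.03 USD


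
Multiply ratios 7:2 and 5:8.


Compound ratio = (7×5) : (2×8)
= 35:16
GCD = 1
= 35:16

35:16


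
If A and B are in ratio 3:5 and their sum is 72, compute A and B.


Let A = 3k, B = 5k.
3k + 5k = 72
8k = 72 → k = 72/8 = 9
A = 3×9 = 27, B = 5×9 = 45
= A = 27, B = 45

A = 27, B = 45


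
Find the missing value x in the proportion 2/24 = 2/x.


Cross multiply: 2 × x = 24 × 2
2x = 48
x = 48 / 2
= 24.00

24.00


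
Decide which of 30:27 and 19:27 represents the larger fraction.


30/27 = 1.1111
19/27 = 0.7037
1.1111 > 0.7037, so 30:27 is greater
= 30:27

30:27


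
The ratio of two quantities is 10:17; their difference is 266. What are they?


Let A = 10k, B = 17k.
17k - 10k = 266
7k = 266 → k = 266/7 = 38
A = 10×38 = 380, B = 17×38 = 646
= A = 380, B = 646

A = 380, B = 646


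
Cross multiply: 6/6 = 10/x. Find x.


Cross multiply: 6 × x = 6 × 10
6x = 60
x = 60 / 6
= 10.00

10.00


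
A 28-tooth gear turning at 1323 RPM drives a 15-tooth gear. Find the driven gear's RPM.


Gear ratio = 28:15 = 28:15
RPM_B = RPM_A × (teeth_A / teeth_B)
= 1323 × (28/15)
= 2469.6 RPM

2469.6 RPM


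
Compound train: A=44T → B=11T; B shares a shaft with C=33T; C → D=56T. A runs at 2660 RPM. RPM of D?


Stage 1: RPM_B = RPM_A × t_A/t_B = 2660 × 44/11 = 117040/11 = 10640.00
B and C share a shaft → RPM_C = RPM_B
Stage 2: RPM_D = RPM_C × t_C/t_D = RPM_A × (t_A×t_C)/(t_B×t_D)
Overall ratio = (44×33)/(11×56) = 1452/616
RPM_D = 2660 × 1452/616 = 3862320/616
= 6270.00 RPM

6270.00 RPM


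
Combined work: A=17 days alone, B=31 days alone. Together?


Rate of A = 1/17 per day
Rate of B = 1/31 per day
Combined rate = 1/17 + 1/31 = 48/527 ≈ 0.0911 per day
Days = 1 / combined rate = 527/48
≈ 10.98 days

10.98 days


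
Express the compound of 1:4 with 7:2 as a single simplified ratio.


Compound ratio = (1×7) : (4×2)
= 7:8
GCD = 1
= 7:8

7:8


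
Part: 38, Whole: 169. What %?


Percentage = (part / whole) × 100
= (38 / 169) × 100
≈ 22.49%

22.49%


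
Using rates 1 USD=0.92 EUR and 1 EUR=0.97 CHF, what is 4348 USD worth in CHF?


Step 1: 4348 USD × 0.92 = 4000.16 EUR
Step 2: 4000.16 EUR × 0.97 = 3880.16 CHF
Implied rate USD→CHF = 0.92 × 0.97 = 0.8924
= 3880.16 CHF

3880.16 CHF


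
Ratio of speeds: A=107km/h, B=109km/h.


Ratio = 107:109
GCD = 1
Simplified = 107:109
Time ratio (same distance) = 109:107
Speed ratio = 107:109

107:109


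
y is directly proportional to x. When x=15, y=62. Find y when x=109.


Direct proportion: y/x = constant
k = 62/15 ≈ 4.1333
y₂ = k × 109 = 62 × 109 / 15 = 6758/15
≈ 450.53

450.53


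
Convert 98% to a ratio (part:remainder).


98% means 98 parts out of 100; remainder = 2
Part : remainder = 98:2
GCD = 2
= 49:1

49:1


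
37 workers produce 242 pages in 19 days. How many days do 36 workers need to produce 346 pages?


Days ∝ work / workers, so d₂ = d₁ × (m₁/m₂) × (w₂/w₁)
Workers factor (inverse): 37/36 ≈ 1.0278
Work factor (direct): 346/242 ≈ 1.4298
d₂ = 19 × 37/36 × 346/242 = (19 × 37 × 346) / (36 × 242) = 243238/8712
≈ 27.92 days

27.92 days


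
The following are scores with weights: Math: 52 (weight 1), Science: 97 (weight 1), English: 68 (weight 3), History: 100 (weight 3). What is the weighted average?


Numerator = 52×1 + 97×1 + 68×3 + 100×3
= 52 + 97 + 204 + 300
= 653
Total weight = 8
Weighted avg = 653/8
= 81.63

81.63


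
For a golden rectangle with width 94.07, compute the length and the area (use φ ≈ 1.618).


φ = (1 + √5) / 2 ≈ 1.618
Length = width × φ = 94.07 × 1.618 = 152.20526
≈ 152.21
Area = width × length = 94.07 × 152.20526 = 14317.9488082 ≈ 14317.95
= Length: 152.21, Area: 14317.95

Length: 152.21, Area: 14317.95


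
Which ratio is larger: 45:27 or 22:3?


45/27 = 1.6667
22/3 = 7.3333
1.6667 < 7.3333, so 45:27 is less
= 22:3

22:3


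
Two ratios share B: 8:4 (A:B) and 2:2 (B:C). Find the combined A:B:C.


Match B: multiply A:B by 2 → 16:8
Multiply B:C by 4 → 8:8
Combined: 16:8:8
GCD = 8
= 2:1:1

2:1:1


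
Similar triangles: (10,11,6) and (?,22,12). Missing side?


Scale factor = 22/11 = 2
Missing side = 10 × 2
= 20.0

20.0


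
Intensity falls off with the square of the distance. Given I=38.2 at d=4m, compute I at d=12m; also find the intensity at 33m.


I₁d₁² = I₂d₂²
I at 12m = 38.2 × (4/12)² = 38.2 × 16/144 = 611.2/144 ≈ 4.2444
I at 33m = 38.2 × (4/33)² = 38.2 × 16/1089 = 611.2/1089 ≈ 0.5612
= 4.2444 and 0.5612

4.2444 and 0.5612


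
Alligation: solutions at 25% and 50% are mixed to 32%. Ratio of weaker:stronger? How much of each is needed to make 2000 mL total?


Let x parts of 25% mix with y parts of 50%.
25x + 50y = 32(x + y)
25x + 50y = 32x + 32y
x(25 - 32) = y(32 - 50)
x/y = (50 - 32)/(32 - 25) = 18/7
Simplify: 18:7
Total parts = 25; one part = 2000/25 = 80.00 mL
25% solution: 18×80.00 = 1440.00 mL
50% solution: 7×80.00 = 560.00 mL
= ratio 18:7; 1440.00 mL and 560.00 mL

ratio 18:7; 1440.00 mL and 560.00 mL


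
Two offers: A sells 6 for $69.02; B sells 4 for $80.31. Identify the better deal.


Deal A: $69.02/6 = $11.5033/unit
Deal B: $80.31/4 = $20.0775/unit
A is cheaper per unit
= Deal A

Deal A


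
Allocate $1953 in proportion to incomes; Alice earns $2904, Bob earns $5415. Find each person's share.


Total income = 2904 + 5415 = $8319
Alice: $1953 × 2904/8319 = $681.75
Bob: $1953 × 5415/8319 = $1271.25
= Alice: $681.75, Bob: $1271.25

Alice: $681.75, Bob: $1271.25


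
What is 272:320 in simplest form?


GCD(272, 320) = 16
272/16 : 320/16
= 17:20

17:20


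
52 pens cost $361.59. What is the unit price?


Unit rate = total / quantity
= 361.59 / 52
= $6.95 per unit

$6.95 per unit


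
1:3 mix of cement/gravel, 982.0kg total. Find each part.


Total parts = 1 + 3 = 4
cement: 982.0 × 1/4 = 245.5kg
gravel: 982.0 × 3/4 = 736.5kg
= 245.5kg and 736.5kg

245.5kg and 736.5kg


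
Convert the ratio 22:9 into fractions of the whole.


Total parts = 22 + 9 = 31
First part: 22/31 = 22/31
Second part: 9/31 = 9/31
= 22/31 and 9/31

22/31 and 9/31


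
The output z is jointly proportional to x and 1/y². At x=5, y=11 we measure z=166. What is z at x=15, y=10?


z = k·x/y²
Solve for k using the known point: k = z·y²/x = 166×121/5 = 20086/5 = 4017.2000
Now evaluate at x=15, y=10:
z = k × 15 / 100 = (20086 × 15) / (5 × 100) = 301290/500
= 602.5800

602.5800


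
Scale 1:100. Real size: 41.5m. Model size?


Model size = real / scale
= 41.5 / 100
= 0.4150 m

0.4150 m


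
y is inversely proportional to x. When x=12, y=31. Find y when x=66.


Inverse proportion: x × y = constant
k = 12 × 31 = 372
y₂ = k / 66 = 372 / 66
= 5.64

5.64


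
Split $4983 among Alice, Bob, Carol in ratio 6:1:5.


Total parts = 6 + 1 + 5 = 12
Alice: 4983 × 6/12 = 2491.50
Bob: 4983 × 1/12 = 415.25
Carol: 4983 × 5/12 = 2076.25
= Alice: $2491.50, Bob: $415.25, Carol: $2076.25

Alice: $2491.50, Bob: $415.25, Carol: $2076.25


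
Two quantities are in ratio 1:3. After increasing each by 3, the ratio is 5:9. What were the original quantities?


Let A = 1k, B = 3k.
(1k + 3) / (3k + 3) = 5/9
Cross-multiply: 9(1k + 3) = 5(3k + 3)
9k + 27 = 15k + 15
9k - 15k = 15 - 27
-6k = -12
k = -12/-6 = 2
A = 1×2 = 2, B = 3×2 = 6
= A = 2, B = 6

A = 2, B = 6


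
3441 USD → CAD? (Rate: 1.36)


Amount × rate = 3441 × 1.36
= 4679.76 CAD

4679.76 CAD


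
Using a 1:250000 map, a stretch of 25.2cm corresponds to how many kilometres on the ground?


Real distance = map distance × scale
= 25.2cm × 250000
= 6300000 cm = 63000.0 m
= 63.000 km

63.000 km


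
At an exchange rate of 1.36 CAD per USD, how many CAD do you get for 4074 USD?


Amount × rate = 4074 × 1.36
= 5540.64 CAD

5540.64 CAD


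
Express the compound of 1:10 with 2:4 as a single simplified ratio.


Compound ratio = (1×2) : (10×4)
= 2:40
GCD = 2
= 1:20

1:20


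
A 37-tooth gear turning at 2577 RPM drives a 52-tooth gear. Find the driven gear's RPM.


Gear ratio = 37:52 = 37:52
RPM_B = RPM_A × (teeth_A / teeth_B)
= 2577 × (37/52)
= 1833.6 RPM

1833.6 RPM


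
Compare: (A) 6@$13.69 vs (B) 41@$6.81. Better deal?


Deal A: $13.69/6 = $2.2817/unit
Deal B: $6.81/41 = $0.1661/unit
B is cheaper per unit
= Deal B

Deal B


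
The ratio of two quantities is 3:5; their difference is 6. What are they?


Let A = 3k, B = 5k.
5k - 3k = 6
2k = 6 → k = 6/2 = 3
A = 3×3 = 9, B = 5×3 = 15
= A = 9, B = 15

A = 9, B = 15


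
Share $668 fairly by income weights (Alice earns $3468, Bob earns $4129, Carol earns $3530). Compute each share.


Total income = 3468 + 4129 + 3530 = $11127
Alice: $668 × 3468/11127 = $208.20
Bob: $668 × 4129/11127 = $247.88
Carol: $668 × 3530/11127 = $211.92
= Alice: $208.20, Bob: $247.88, Carol: $211.92

Alice: $208.20, Bob: $247.88, Carol: $211.92


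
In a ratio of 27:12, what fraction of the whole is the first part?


Total parts = 27 + 12 = 39
First part: 27/39 = 9/13
= 9/13

9/13


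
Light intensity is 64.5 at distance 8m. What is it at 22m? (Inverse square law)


I₁d₁² = I₂d₂²
I₂ = I₁ × (d₁/d₂)²
= 64.5 × (8/22)²
= 64.5 × 64/484
= 4128/484
≈ 8.5289

8.5289


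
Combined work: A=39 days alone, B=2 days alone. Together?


Rate of A = 1/39 per day
Rate of B = 1/2 per day
Combined rate = 1/39 + 1/2 = 41/78 ≈ 0.5256 per day
Days = 1 / combined rate = 78/41
≈ 1.90 days

1.90 days


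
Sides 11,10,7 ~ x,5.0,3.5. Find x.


Scale factor = 5.0/10 = 0.5
Missing side = 11 × 0.5
= 5.5

5.5


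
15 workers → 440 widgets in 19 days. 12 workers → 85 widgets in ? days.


Days ∝ work / workers, so d₂ = d₁ × (m₁/m₂) × (w₂/w₁)
Workers factor (inverse): 15/12 = 1.2500
Work factor (direct): 85/440 ≈ 0.1932
d₂ = 19 × 15/12 × 85/440 = (19 × 15 × 85) / (12 × 440) = 24225/5280
≈ 4.59 days

4.59 days


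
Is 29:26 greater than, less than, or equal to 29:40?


29/26 = 1.1154
29/40 = 0.7250
1.1154 > 0.7250, so 29:26 is greater
= greater than

greater than
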